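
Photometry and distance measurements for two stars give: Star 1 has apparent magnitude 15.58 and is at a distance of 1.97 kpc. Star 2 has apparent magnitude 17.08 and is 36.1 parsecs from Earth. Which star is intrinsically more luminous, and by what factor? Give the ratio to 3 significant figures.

Star 1 is more luminous, by a factor of 11900.

Star 1: d = 1.97 kpc = 1970 pc
Star 1: M = m − 5 log₁₀ d + 5 = 15.58 − 5·3.2945 + 5 = 4.108
Star 2: M = m − 5 log₁₀ d + 5 = 17.08 − 5·1.5575 + 5 = 14.292
ΔM = M_1 − M_2 = 4.108 − (14.292) = -10.185; smaller M is more luminous → Star 1.
L ratio = 10^(0.4 |ΔM|) = 10^4.074 = 11860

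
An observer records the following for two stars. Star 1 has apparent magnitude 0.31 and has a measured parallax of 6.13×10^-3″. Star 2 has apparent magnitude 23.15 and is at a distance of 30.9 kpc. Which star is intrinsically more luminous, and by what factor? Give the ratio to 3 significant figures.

Star 1 is more luminous, by a factor of 38100.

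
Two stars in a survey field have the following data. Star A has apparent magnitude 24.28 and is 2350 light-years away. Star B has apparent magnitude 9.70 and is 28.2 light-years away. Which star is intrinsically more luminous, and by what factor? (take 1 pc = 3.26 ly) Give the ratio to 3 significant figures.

Star A: d = 2350 ly / 3.26 = 720.9 pc
Star A: M = m − 5 log₁₀ d + 5 = 24.28 − 5·2.8579 + 5 = 14.991
Star B: d = 28.2 ly / 3.26 = 8.650 pc
Star B: M = m − 5 log₁₀ d + 5 = 9.70 − 5·0.9370 + 5 = 10.015
ΔM = M_A − M_B = 14.991 − (10.015) = 4.976; smaller M is more luminous → Star B.
L ratio = 10^(0.4 |ΔM|) = 10^1.990 = 97.81

Star B is more luminous, by a factor of 97.8.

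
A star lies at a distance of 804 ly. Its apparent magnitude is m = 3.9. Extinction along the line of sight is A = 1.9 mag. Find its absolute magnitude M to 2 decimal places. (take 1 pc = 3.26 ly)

M ≈ -4.96

d = 804 ly / 3.26 = 246.6 pc
5 log₁₀(d/10 pc) = 5 log₁₀(246.6) − 5 = 6.960
M = m − 5 log₁₀(d/10) − A = 3.9 − 6.960 − 1.9 = -4.960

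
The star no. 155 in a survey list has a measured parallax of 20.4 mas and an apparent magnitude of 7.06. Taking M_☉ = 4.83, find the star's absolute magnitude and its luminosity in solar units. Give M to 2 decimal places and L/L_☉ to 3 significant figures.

M ≈ 3.61; L/L_☉ ≈ 3.08

d = 1/p = 1000/20.4 mas = 49.02 pc
M = m − 5 log₁₀ d + 5 = 7.06 − 5·1.6904 + 5 = 3.608
M − M_☉ = 3.608 − 4.83 = -1.222
L/L_☉ = 10^(−0.4 × -1.222) = 3.081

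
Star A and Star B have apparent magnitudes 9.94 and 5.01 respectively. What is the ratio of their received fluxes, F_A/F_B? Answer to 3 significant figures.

Δm = 9.94 − (5.01) = 4.93
Flux ratio = 10^(−0.4 Δm) = 10^(−0.4 × 4.93) = 10^-1.972 = 0.01067

F_A/F_B ≈ 0.0107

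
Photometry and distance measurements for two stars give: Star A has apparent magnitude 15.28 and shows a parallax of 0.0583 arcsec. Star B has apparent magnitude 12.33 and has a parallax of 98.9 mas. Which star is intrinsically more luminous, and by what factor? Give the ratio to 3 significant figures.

Star B is more luminous, by a factor of 5.26.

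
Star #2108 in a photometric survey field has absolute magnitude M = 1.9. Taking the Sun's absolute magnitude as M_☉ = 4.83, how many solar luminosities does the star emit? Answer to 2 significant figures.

L/L_☉ ≈ 15

M − M_☉ = 1.9 − 4.83 = -2.930
L/L_☉ = 10^(−0.4 (M − M_☉)) = 10^1.172 = 14.86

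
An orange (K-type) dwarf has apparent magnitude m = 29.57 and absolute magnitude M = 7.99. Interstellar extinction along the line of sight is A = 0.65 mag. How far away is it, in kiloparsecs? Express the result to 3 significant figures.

m − M = 5 log₁₀(d/10 pc) + A  ⇒  29.57 − (7.99) − 0.65 = 5 log₁₀(d/10)
20.930 = 5 log₁₀(d/10)
log₁₀ d = (m − M − A)/5 + 1 = 5.1860
d = 10^5.1860 = 153500 pc
= 153.5 kpc

d ≈ 153 kpc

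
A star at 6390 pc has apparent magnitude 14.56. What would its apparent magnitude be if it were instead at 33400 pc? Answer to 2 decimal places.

m ≈ 18.15

Flux ∝ 1/d², so Δm = 5 log₁₀(d₂/d₁) = 5 log₁₀(33400/6390) = 3.591
m₂ = m₁ + Δm = 14.56 + (3.591) = 18.151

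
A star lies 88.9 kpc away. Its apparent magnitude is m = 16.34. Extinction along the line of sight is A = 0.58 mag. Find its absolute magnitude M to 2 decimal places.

M ≈ -3.98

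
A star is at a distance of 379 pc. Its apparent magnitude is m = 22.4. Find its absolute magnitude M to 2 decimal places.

5 log₁₀(d/10 pc) = 5 log₁₀(379.0) − 5 = 7.893
M = m − 5 log₁₀(d/10) = 22.4 − 7.893 = 14.507

M ≈ 14.51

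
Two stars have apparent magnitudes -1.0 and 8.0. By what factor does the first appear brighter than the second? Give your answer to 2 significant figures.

Δm = -1.0 − (8.0) = -9.0
Flux ratio = 10^(−0.4 Δm) = 10^(−0.4 × -9.0) = 10^3.600 = 3981

4000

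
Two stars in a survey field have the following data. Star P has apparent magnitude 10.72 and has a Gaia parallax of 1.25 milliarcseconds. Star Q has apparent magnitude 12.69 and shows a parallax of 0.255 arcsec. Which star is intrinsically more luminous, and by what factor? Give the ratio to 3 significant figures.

Star P: p = 1.25 mas = 1.25×10^-3″ → d = 1/p = 800.0 pc
Star P: M = m − 5 log₁₀ d + 5 = 10.72 − 5·2.9031 + 5 = 1.205
Star Q: d = 1/p = 1/0.255″ = 3.922 pc
Star Q: M = m − 5 log₁₀ d + 5 = 12.69 − 5·0.5935 + 5 = 14.723
ΔM = M_P − M_Q = 1.205 − (14.723) = -13.518; smaller M is more luminous → Star P.
L ratio = 10^(0.4 |ΔM|) = 10^5.407 = 255400

Star P is more luminous, by a factor of 255000.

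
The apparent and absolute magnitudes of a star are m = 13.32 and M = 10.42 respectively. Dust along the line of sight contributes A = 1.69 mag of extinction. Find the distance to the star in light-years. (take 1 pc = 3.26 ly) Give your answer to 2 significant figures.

d ≈ 57 ly

m − M = 5 log₁₀(d/10 pc) + A  ⇒  13.32 − (10.42) − 1.69 = 5 log₁₀(d/10)
1.210 = 5 log₁₀(d/10)
log₁₀ d = (m − M − A)/5 + 1 = 1.2420
d = 10^1.2420 = 17.46 pc
= 56.91 ly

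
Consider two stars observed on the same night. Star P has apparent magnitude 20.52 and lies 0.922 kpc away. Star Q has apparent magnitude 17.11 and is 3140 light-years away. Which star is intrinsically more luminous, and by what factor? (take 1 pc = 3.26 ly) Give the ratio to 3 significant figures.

Star P: d = 0.922 kpc = 922.0 pc
Star P: M = m − 5 log₁₀ d + 5 = 20.52 − 5·2.9647 + 5 = 10.696
Star Q: d = 3140 ly / 3.26 = 963.2 pc
Star Q: M = m − 5 log₁₀ d + 5 = 17.11 − 5·2.9837 + 5 = 7.191
ΔM = M_P − M_Q = 10.696 − (7.191) = 3.505; smaller M is more luminous → Star Q.
L ratio = 10^(0.4 |ΔM|) = 10^1.402 = 25.23

Star Q is more luminous, by a factor of 25.2.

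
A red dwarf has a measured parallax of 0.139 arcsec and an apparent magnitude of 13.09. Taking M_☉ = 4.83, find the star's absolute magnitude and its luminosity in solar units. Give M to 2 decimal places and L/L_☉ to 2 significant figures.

M ≈ 13.81; L/L_☉ ≈ 2.6×10^-4

d = 1/p = 1/0.139″ = 7.194 pc
M = m − 5 log₁₀ d + 5 = 13.09 − 5·0.8570 + 5 = 13.805
M − M_☉ = 13.805 − 4.83 = 8.975
L/L_☉ = 10^(−0.4 × 8.975) = 2.570×10^-4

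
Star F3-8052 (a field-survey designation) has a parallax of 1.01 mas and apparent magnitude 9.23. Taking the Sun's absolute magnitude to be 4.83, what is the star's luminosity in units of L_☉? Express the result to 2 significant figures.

d = 1/p = 1000/1.01 mas = 990.1 pc
M = m − 5 log₁₀ d + 5 = 9.23 − 5·2.9957 + 5 = -0.748
M − M_☉ = -0.748 − 4.83 = -5.578
L/L_☉ = 10^(−0.4 × -5.578) = 170.4

L/L_☉ ≈ 170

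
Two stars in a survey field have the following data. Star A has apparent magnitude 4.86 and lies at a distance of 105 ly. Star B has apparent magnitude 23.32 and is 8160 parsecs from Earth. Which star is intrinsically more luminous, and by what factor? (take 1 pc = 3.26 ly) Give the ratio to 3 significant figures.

Star A: d = 105 ly / 3.26 = 32.21 pc
Star A: M = m − 5 log₁₀ d + 5 = 4.86 − 5·1.5080 + 5 = 2.320
Star B: M = m − 5 log₁₀ d + 5 = 23.32 − 5·3.9117 + 5 = 8.762
ΔM = M_A − M_B = 2.320 − (8.762) = -6.441; smaller M is more luminous → Star A.
L ratio = 10^(0.4 |ΔM|) = 10^2.577 = 377.2

Star A is more luminous, by a factor of 377.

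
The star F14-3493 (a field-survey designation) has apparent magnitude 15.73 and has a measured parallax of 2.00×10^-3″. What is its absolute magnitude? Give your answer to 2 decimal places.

d = 1/p = 1/2.00×10^-3″ = 500.0 pc
5 log₁₀(d/10 pc) = 5 log₁₀(500.0) − 5 = 8.495
M = m − 5 log₁₀(d/10) = 15.73 − 8.495 = 7.235

M ≈ 7.24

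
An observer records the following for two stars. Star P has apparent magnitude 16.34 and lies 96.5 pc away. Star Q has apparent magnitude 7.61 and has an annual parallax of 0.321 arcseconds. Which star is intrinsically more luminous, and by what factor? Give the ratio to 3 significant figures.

Star P: M = m − 5 log₁₀ d + 5 = 16.34 − 5·1.9845 + 5 = 11.417
Star Q: d = 1/p = 1/0.321″ = 3.115 pc
Star Q: M = m − 5 log₁₀ d + 5 = 7.61 − 5·0.4935 + 5 = 10.143
ΔM = M_P − M_Q = 11.417 − (10.143) = 1.275; smaller M is more luminous → Star Q.
L ratio = 10^(0.4 |ΔM|) = 10^0.510 = 3.235

Star Q is more luminous, by a factor of 3.24.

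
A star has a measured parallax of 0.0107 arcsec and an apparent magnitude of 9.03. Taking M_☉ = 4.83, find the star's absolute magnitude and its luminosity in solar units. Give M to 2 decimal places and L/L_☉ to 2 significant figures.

d = 1/p = 1/0.0107″ = 93.46 pc
M = m − 5 log₁₀ d + 5 = 9.03 − 5·1.9706 + 5 = 4.177
M − M_☉ = 4.177 − 4.83 = -0.653
L/L_☉ = 10^(−0.4 × -0.653) = 1.825

M ≈ 4.18; L/L_☉ ≈ 1.8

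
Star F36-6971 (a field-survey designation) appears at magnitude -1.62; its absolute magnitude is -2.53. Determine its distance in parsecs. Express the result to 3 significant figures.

d ≈ 15.2 pc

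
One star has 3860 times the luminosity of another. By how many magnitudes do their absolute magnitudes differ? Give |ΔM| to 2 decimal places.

|ΔM| ≈ 8.97

Pogson: ΔM = −2.5 log₁₀(ratio) = −2.5 log₁₀(3860) = −2.5 × 3.5866 = -8.966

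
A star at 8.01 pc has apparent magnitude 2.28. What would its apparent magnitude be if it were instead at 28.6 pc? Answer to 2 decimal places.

m ≈ 5.04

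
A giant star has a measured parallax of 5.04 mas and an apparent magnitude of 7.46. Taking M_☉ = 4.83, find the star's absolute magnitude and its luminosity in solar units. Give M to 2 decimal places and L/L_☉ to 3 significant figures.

d = 1/p = 1000/5.04 mas = 198.4 pc
M = m − 5 log₁₀ d + 5 = 7.46 − 5·2.2976 + 5 = 0.972
M − M_☉ = 0.972 − 4.83 = -3.858
L/L_☉ = 10^(−0.4 × -3.858) = 34.93

M ≈ 0.97; L/L_☉ ≈ 34.9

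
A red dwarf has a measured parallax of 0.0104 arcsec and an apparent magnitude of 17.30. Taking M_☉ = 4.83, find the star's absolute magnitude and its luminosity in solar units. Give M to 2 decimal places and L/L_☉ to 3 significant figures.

d = 1/p = 1/0.0104″ = 96.15 pc
M = m − 5 log₁₀ d + 5 = 17.30 − 5·1.9830 + 5 = 12.385
M − M_☉ = 12.385 − 4.83 = 7.555
L/L_☉ = 10^(−0.4 × 7.555) = 9.505×10^-4

M ≈ 12.39; L/L_☉ ≈ 9.50×10^-4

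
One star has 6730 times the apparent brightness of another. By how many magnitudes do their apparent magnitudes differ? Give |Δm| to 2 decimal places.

|Δm| ≈ 9.57

Pogson: Δm = −2.5 log₁₀(ratio) = −2.5 log₁₀(6730) = −2.5 × 3.8280 = -9.570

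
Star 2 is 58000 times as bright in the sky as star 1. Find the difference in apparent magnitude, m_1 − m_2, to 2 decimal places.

m_1 − m_2 ≈ 11.91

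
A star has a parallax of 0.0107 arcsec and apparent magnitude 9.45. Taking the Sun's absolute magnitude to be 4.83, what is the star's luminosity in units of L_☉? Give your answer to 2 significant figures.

d = 1/p = 1/0.0107″ = 93.46 pc
M = m − 5 log₁₀ d + 5 = 9.45 − 5·1.9706 + 5 = 4.597
M − M_☉ = 4.597 − 4.83 = -0.233
L/L_☉ = 10^(−0.4 × -0.233) = 1.239

L/L_☉ ≈ 1.2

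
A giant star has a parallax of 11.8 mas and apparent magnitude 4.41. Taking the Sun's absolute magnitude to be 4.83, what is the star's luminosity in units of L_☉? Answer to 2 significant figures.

L/L_☉ ≈ 110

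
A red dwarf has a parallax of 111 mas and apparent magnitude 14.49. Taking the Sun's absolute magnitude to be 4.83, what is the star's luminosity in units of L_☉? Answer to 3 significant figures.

L/L_☉ ≈ 1.11×10^-4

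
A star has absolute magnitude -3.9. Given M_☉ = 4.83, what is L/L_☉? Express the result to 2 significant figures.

M − M_☉ = -3.9 − 4.83 = -8.730
L/L_☉ = 10^(−0.4 (M − M_☉)) = 10^3.492 = 3105

L/L_☉ ≈ 3100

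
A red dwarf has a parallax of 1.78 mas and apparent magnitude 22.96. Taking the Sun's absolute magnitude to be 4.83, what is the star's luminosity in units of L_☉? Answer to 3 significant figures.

d = 1/p = 1000/1.78 mas = 561.8 pc
M = m − 5 log₁₀ d + 5 = 22.96 − 5·2.7496 + 5 = 14.212
M − M_☉ = 14.212 − 4.83 = 9.382
L/L_☉ = 10^(−0.4 × 9.382) = 1.767×10^-4

L/L_☉ ≈ 1.77×10^-4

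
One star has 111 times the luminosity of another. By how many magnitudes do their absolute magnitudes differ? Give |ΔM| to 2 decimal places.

|ΔM| ≈ 5.11

Pogson: ΔM = −2.5 log₁₀(ratio) = −2.5 log₁₀(111) = −2.5 × 2.0453 = -5.113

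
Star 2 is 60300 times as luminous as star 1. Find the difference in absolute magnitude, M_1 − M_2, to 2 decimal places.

M_1 − M_2 ≈ 11.95

Pogson: ΔM = −2.5 log₁₀(ratio) = −2.5 log₁₀(60300) = −2.5 × 4.7803 = -11.951
Star 2 is brighter so has the smaller magnitude: M_1 − M_2 is positive.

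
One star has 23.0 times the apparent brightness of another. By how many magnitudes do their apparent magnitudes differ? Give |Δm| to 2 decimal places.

Pogson: Δm = −2.5 log₁₀(ratio) = −2.5 log₁₀(23.0) = −2.5 × 1.3617 = -3.404

|Δm| ≈ 3.40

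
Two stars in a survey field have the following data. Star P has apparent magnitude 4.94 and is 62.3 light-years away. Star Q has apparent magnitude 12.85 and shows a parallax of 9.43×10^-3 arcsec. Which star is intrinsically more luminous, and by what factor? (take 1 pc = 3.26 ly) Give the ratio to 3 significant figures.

Star P: d = 62.3 ly / 3.26 = 19.11 pc
Star P: M = m − 5 log₁₀ d + 5 = 4.94 − 5·1.2813 + 5 = 3.534
Star Q: d = 1/p = 1/9.43×10^-3″ = 106.0 pc
Star Q: M = m − 5 log₁₀ d + 5 = 12.85 − 5·2.0255 + 5 = 7.723
ΔM = M_P − M_Q = 3.534 − (7.723) = -4.189; smaller M is more luminous → Star P.
L ratio = 10^(0.4 |ΔM|) = 10^1.676 = 47.38

Star P is more luminous, by a factor of 47.4.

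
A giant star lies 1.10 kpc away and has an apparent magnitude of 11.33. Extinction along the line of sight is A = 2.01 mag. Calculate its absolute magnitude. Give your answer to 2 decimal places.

M ≈ -0.89

d = 1.10 kpc = 1100 pc
5 log₁₀(d/10 pc) = 5 log₁₀(1100) − 5 = 10.207
M = m − 5 log₁₀(d/10) − A = 11.33 − 10.207 − 2.01 = -0.887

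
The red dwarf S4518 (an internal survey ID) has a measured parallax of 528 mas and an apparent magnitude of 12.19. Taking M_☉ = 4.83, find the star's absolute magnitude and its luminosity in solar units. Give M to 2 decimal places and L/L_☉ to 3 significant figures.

M ≈ 15.80; L/L_☉ ≈ 4.08×10^-5

d = 1/p = 1000/528 mas = 1.894 pc
M = m − 5 log₁₀ d + 5 = 12.19 − 5·0.2774 + 5 = 15.803
M − M_☉ = 15.803 − 4.83 = 10.973
L/L_☉ = 10^(−0.4 × 10.973) = 4.081×10^-5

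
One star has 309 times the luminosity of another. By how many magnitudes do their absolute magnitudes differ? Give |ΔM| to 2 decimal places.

Pogson: ΔM = −2.5 log₁₀(ratio) = −2.5 log₁₀(309) = −2.5 × 2.4900 = -6.225

|ΔM| ≈ 6.22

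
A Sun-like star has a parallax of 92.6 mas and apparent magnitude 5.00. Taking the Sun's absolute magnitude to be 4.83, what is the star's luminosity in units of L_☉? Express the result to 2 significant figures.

d = 1/p = 1000/92.6 mas = 10.80 pc
M = m − 5 log₁₀ d + 5 = 5.00 − 5·1.0334 + 5 = 4.833
M − M_☉ = 4.833 − 4.83 = 0.003
L/L_☉ = 10^(−0.4 × 0.003) = 0.9972

L/L_☉ ≈ 1.0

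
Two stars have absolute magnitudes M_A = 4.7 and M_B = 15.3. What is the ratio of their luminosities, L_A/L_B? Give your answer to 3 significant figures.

ΔM = M_A − M_B = -10.6
L_A/L_B = 10^(−0.4 ΔM) = 10^4.240 = 17380

L_A/L_B ≈ 17400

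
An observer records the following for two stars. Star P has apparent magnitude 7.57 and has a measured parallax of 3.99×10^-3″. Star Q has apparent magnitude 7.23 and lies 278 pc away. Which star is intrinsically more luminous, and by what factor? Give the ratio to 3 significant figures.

Star Q is more luminous, by a factor of 1.68.

Star P: d = 1/p = 1/3.99×10^-3″ = 250.6 pc
Star P: M = m − 5 log₁₀ d + 5 = 7.57 − 5·2.3990 + 5 = 0.575
Star Q: M = m − 5 log₁₀ d + 5 = 7.23 − 5·2.4440 + 5 = 0.010
ΔM = M_P − M_Q = 0.575 − (0.010) = 0.565; smaller M is more luminous → Star Q.
L ratio = 10^(0.4 |ΔM|) = 10^0.226 = 1.683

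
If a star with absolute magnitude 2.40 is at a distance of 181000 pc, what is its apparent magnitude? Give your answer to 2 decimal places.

m ≈ 23.69

m = M + 5 log₁₀ d − 5 = 2.40 + 5·5.2577 − 5 = 23.688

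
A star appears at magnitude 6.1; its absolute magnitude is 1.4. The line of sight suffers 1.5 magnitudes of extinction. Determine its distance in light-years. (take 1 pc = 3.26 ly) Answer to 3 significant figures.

d ≈ 142 ly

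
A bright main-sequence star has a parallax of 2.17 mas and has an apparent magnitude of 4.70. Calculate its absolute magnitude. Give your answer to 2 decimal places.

M ≈ -3.62

p = 2.17 mas = 2.17×10^-3″ → d = 1/p = 460.8 pc
5 log₁₀(d/10 pc) = 5 log₁₀(460.8) − 5 = 8.318
M = m − 5 log₁₀(d/10) = 4.70 − 8.318 = -3.618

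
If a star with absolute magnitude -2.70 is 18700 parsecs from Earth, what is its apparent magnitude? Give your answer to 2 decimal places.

m = M + 5 log₁₀ d − 5 = -2.70 + 5·4.2718 − 5 = 13.659

m ≈ 13.66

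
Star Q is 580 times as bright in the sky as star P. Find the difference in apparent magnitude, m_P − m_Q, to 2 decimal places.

m_P − m_Q ≈ 6.91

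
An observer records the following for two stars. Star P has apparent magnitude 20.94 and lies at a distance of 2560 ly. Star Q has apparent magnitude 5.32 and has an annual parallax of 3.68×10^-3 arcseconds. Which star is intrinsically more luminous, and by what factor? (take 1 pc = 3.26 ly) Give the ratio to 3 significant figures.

Star P: d = 2560 ly / 3.26 = 785.3 pc
Star P: M = m − 5 log₁₀ d + 5 = 20.94 − 5·2.8950 + 5 = 11.465
Star Q: d = 1/p = 1/3.68×10^-3″ = 271.7 pc
Star Q: M = m − 5 log₁₀ d + 5 = 5.32 − 5·2.4342 + 5 = -1.851
ΔM = M_P − M_Q = 11.465 − (-1.851) = 13.316; smaller M is more luminous → Star Q.
L ratio = 10^(0.4 |ΔM|) = 10^5.326 = 212000

Star Q is more luminous, by a factor of 212000.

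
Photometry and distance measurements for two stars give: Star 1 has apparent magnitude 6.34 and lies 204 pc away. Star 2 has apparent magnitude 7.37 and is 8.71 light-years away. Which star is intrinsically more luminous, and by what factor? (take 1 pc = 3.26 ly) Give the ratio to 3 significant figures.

Star 1 is more luminous, by a factor of 15100.

Star 1: M = m − 5 log₁₀ d + 5 = 6.34 − 5·2.3096 + 5 = -0.208
Star 2: d = 8.71 ly / 3.26 = 2.672 pc
Star 2: M = m − 5 log₁₀ d + 5 = 7.37 − 5·0.4268 + 5 = 10.236
ΔM = M_1 − M_2 = -0.208 − (10.236) = -10.444; smaller M is more luminous → Star 1.
L ratio = 10^(0.4 |ΔM|) = 10^4.178 = 15050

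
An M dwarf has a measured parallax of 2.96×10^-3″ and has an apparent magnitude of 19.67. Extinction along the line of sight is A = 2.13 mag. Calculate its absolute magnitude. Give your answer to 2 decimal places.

M ≈ 9.90

d = 1/p = 1/2.96×10^-3″ = 337.8 pc
5 log₁₀(d/10 pc) = 5 log₁₀(337.8) − 5 = 7.644
M = m − 5 log₁₀(d/10) − A = 19.67 − 7.644 − 2.13 = 9.896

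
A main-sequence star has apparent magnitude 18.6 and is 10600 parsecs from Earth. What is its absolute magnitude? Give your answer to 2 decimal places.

5 log₁₀(d/10 pc) = 5 log₁₀(10600) − 5 = 15.127
M = m − 5 log₁₀(d/10) = 18.6 − 15.127 = 3.473

M ≈ 3.47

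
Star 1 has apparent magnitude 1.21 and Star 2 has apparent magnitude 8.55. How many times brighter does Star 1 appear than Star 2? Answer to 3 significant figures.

863

Δm = 1.21 − (8.55) = -7.34
Flux ratio = 10^(−0.4 Δm) = 10^(−0.4 × -7.34) = 10^2.936 = 863.0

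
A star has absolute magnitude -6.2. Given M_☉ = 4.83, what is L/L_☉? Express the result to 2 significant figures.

M − M_☉ = -6.2 − 4.83 = -11.030
L/L_☉ = 10^(−0.4 (M − M_☉)) = 10^4.412 = 25820

L/L_☉ ≈ 26000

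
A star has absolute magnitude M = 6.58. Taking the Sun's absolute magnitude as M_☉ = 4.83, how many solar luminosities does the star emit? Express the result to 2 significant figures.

M − M_☉ = 6.58 − 4.83 = 1.750
L/L_☉ = 10^(−0.4 (M − M_☉)) = 10^-0.700 = 0.1995

L/L_☉ ≈ 0.20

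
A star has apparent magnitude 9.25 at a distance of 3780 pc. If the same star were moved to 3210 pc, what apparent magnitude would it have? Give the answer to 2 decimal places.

m ≈ 8.90

Flux ∝ 1/d², so Δm = 5 log₁₀(d₂/d₁) = 5 log₁₀(3210/3780) = -0.355
m₂ = m₁ + Δm = 9.25 + (-0.355) = 8.895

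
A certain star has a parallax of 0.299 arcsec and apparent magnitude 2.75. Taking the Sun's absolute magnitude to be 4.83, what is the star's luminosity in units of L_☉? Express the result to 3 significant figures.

L/L_☉ ≈ 0.760

d = 1/p = 1/0.299″ = 3.344 pc
M = m − 5 log₁₀ d + 5 = 2.75 − 5·0.5243 + 5 = 5.128
M − M_☉ = 5.128 − 4.83 = 0.298
L/L_☉ = 10^(−0.4 × 0.298) = 0.7597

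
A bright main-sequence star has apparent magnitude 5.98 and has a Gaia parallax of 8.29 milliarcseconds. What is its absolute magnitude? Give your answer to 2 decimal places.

M ≈ 0.57

p = 8.29 mas = 8.29×10^-3″ → d = 1/p = 120.6 pc
5 log₁₀(d/10 pc) = 5 log₁₀(120.6) − 5 = 5.407
M = m − 5 log₁₀(d/10) = 5.98 − 5.407 = 0.573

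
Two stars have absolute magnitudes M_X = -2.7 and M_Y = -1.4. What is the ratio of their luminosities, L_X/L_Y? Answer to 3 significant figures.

ΔM = M_X − M_Y = -1.3
L_X/L_Y = 10^(−0.4 ΔM) = 10^0.520 = 3.311

L_X/L_Y ≈ 3.31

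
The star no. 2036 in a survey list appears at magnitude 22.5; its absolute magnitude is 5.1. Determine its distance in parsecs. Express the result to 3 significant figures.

d ≈ 30200 pc

μ = m − M = 17.400
m − M = 5 log₁₀ d − 5
log₁₀ d = (m − M)/5 + 1 = 4.4800
d = 10^4.4800 = 30200 pc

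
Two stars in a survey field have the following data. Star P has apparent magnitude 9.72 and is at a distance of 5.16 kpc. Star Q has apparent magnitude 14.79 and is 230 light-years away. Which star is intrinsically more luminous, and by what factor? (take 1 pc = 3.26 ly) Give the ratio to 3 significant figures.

Star P is more luminous, by a factor of 571000.

Star P: d = 5.16 kpc = 5160 pc
Star P: M = m − 5 log₁₀ d + 5 = 9.72 − 5·3.7126 + 5 = -3.843
Star Q: d = 230 ly / 3.26 = 70.55 pc
Star Q: M = m − 5 log₁₀ d + 5 = 14.79 − 5·1.8485 + 5 = 10.547
ΔM = M_P − M_Q = -3.843 − (10.547) = -14.391; smaller M is more luminous → Star P.
L ratio = 10^(0.4 |ΔM|) = 10^5.756 = 570500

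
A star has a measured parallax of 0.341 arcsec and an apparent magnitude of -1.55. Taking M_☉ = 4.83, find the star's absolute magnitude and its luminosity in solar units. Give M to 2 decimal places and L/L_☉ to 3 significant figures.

d = 1/p = 1/0.341″ = 2.933 pc
M = m − 5 log₁₀ d + 5 = -1.55 − 5·0.4672 + 5 = 1.114
M − M_☉ = 1.114 − 4.83 = -3.716
L/L_☉ = 10^(−0.4 × -3.716) = 30.65

M ≈ 1.11; L/L_☉ ≈ 30.7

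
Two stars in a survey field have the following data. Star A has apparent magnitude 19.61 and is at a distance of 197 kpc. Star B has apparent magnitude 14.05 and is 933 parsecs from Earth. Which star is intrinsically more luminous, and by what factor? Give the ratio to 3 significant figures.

Star A is more luminous, by a factor of 266.

Star A: d = 197 kpc = 197000 pc
Star A: M = m − 5 log₁₀ d + 5 = 19.61 − 5·5.2945 + 5 = -1.862
Star B: M = m − 5 log₁₀ d + 5 = 14.05 − 5·2.9699 + 5 = 4.201
ΔM = M_A − M_B = -1.862 − (4.201) = -6.063; smaller M is more luminous → Star A.
L ratio = 10^(0.4 |ΔM|) = 10^2.425 = 266.2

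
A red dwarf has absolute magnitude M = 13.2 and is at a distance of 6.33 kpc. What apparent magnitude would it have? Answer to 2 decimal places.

m ≈ 27.21

d = 6.33 kpc = 6330 pc
m = M + 5 log₁₀ d − 5 = 13.2 + 5·3.8014 − 5 = 27.207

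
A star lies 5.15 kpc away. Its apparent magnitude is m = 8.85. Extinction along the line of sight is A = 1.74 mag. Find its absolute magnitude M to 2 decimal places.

M ≈ -6.45

d = 5.15 kpc = 5150 pc
5 log₁₀(d/10 pc) = 5 log₁₀(5150) − 5 = 13.559
M = m − 5 log₁₀(d/10) − A = 8.85 − 13.559 − 1.74 = -6.449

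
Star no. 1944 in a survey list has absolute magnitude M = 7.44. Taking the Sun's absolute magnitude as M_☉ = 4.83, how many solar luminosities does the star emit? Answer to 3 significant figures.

L/L_☉ ≈ 0.0904

M − M_☉ = 7.44 − 4.83 = 2.610
L/L_☉ = 10^(−0.4 (M − M_☉)) = 10^-1.044 = 0.09036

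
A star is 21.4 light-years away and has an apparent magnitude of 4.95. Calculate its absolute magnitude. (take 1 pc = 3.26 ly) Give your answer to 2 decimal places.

M ≈ 5.86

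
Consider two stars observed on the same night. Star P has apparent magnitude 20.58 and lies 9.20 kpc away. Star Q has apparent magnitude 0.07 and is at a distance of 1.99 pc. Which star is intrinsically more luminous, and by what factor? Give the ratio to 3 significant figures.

Star Q is more luminous, by a factor of 7.48.

Star P: d = 9.20 kpc = 9200 pc
Star P: M = m − 5 log₁₀ d + 5 = 20.58 − 5·3.9638 + 5 = 5.761
Star Q: M = m − 5 log₁₀ d + 5 = 0.07 − 5·0.2989 + 5 = 3.576
ΔM = M_P − M_Q = 5.761 − (3.576) = 2.185; smaller M is more luminous → Star Q.
L ratio = 10^(0.4 |ΔM|) = 10^0.874 = 7.484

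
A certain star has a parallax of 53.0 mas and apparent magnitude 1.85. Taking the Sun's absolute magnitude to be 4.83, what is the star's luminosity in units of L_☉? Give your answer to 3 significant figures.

L/L_☉ ≈ 55.4

d = 1/p = 1000/53.0 mas = 18.87 pc
M = m − 5 log₁₀ d + 5 = 1.85 − 5·1.2757 + 5 = 0.471
M − M_☉ = 0.471 − 4.83 = -4.359
L/L_☉ = 10^(−0.4 × -4.359) = 55.39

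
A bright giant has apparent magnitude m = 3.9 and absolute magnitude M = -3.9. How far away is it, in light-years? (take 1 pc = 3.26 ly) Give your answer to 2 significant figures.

d ≈ 1200 ly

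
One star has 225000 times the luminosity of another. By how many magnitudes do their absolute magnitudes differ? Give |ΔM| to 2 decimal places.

Pogson: ΔM = −2.5 log₁₀(ratio) = −2.5 log₁₀(225000) = −2.5 × 5.3522 = -13.380

|ΔM| ≈ 13.38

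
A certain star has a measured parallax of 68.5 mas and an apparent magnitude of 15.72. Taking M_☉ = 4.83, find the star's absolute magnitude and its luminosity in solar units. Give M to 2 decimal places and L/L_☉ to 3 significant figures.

M ≈ 14.90; L/L_☉ ≈ 9.39×10^-5

d = 1/p = 1000/68.5 mas = 14.60 pc
M = m − 5 log₁₀ d + 5 = 15.72 − 5·1.1643 + 5 = 14.898
M − M_☉ = 14.898 − 4.83 = 10.068
L/L_☉ = 10^(−0.4 × 10.068) = 9.389×10^-5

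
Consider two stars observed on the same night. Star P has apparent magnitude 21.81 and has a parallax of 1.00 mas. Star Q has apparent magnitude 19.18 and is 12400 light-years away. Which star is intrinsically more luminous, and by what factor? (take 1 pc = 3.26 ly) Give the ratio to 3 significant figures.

Star Q is more luminous, by a factor of 163.

Star P: p = 1.00 mas = 1.00×10^-3″ → d = 1/p = 1000 pc
Star P: M = m − 5 log₁₀ d + 5 = 21.81 − 5·3.0000 + 5 = 11.810
Star Q: d = 12400 ly / 3.26 = 3804 pc
Star Q: M = m − 5 log₁₀ d + 5 = 19.18 − 5·3.5802 + 5 = 6.279
ΔM = M_P − M_Q = 11.810 − (6.279) = 5.531; smaller M is more luminous → Star Q.
L ratio = 10^(0.4 |ΔM|) = 10^2.212 = 163.1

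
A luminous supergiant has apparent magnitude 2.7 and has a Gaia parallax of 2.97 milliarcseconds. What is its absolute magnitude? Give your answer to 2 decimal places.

p = 2.97 mas = 2.97×10^-3″ → d = 1/p = 336.7 pc
5 log₁₀(d/10 pc) = 5 log₁₀(336.7) − 5 = 7.636
M = m − 5 log₁₀(d/10) = 2.7 − 7.636 = -4.936

M ≈ -4.94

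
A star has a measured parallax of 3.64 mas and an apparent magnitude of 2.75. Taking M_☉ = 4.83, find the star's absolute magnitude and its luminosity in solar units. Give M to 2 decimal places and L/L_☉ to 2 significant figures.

d = 1/p = 1000/3.64 mas = 274.7 pc
M = m − 5 log₁₀ d + 5 = 2.75 − 5·2.4389 + 5 = -4.444
M − M_☉ = -4.444 − 4.83 = -9.274
L/L_☉ = 10^(−0.4 × -9.274) = 5126

M ≈ -4.44; L/L_☉ ≈ 5100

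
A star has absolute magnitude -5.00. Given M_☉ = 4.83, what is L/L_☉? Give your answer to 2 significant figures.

L/L_☉ ≈ 8600

M − M_☉ = -5.00 − 4.83 = -9.830
L/L_☉ = 10^(−0.4 (M − M_☉)) = 10^3.932 = 8551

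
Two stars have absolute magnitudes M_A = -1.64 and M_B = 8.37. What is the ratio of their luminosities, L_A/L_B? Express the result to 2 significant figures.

L_A/L_B ≈ 10000

ΔM = M_A − M_B = -10.01
L_A/L_B = 10^(−0.4 ΔM) = 10^4.004 = 10090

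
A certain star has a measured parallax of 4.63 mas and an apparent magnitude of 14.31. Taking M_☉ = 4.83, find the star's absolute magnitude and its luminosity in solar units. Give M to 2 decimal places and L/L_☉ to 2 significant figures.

d = 1/p = 1000/4.63 mas = 216.0 pc
M = m − 5 log₁₀ d + 5 = 14.31 − 5·2.3344 + 5 = 7.638
M − M_☉ = 7.638 − 4.83 = 2.808
L/L_☉ = 10^(−0.4 × 2.808) = 0.07531

M ≈ 7.64; L/L_☉ ≈ 0.075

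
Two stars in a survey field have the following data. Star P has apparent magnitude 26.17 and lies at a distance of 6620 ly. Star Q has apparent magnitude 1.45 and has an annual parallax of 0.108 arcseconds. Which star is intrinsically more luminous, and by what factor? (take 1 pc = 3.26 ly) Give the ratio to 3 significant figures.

Star P: d = 6620 ly / 3.26 = 2031 pc
Star P: M = m − 5 log₁₀ d + 5 = 26.17 − 5·3.3076 + 5 = 14.632
Star Q: d = 1/p = 1/0.108″ = 9.259 pc
Star Q: M = m − 5 log₁₀ d + 5 = 1.45 − 5·0.9666 + 5 = 1.617
ΔM = M_P − M_Q = 14.632 − (1.617) = 13.015; smaller M is more luminous → Star Q.
L ratio = 10^(0.4 |ΔM|) = 10^5.206 = 160600

Star Q is more luminous, by a factor of 161000.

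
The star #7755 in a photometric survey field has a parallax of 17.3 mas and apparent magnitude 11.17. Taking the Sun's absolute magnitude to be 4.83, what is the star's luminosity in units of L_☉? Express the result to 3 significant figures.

d = 1/p = 1000/17.3 mas = 57.80 pc
M = m − 5 log₁₀ d + 5 = 11.17 − 5·1.7620 + 5 = 7.360
M − M_☉ = 7.360 − 4.83 = 2.530
L/L_☉ = 10^(−0.4 × 2.530) = 0.09725

L/L_☉ ≈ 0.0973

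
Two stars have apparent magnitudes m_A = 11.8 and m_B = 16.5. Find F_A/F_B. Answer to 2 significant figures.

Δm = 11.8 − (16.5) = -4.7
Flux ratio = 10^(−0.4 Δm) = 10^(−0.4 × -4.7) = 10^1.880 = 75.86

F_A/F_B ≈ 76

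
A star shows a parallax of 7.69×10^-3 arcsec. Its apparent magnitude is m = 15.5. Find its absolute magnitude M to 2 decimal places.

M ≈ 9.93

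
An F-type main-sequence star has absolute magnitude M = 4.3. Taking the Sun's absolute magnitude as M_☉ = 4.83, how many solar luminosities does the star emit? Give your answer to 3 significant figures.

L/L_☉ ≈ 1.63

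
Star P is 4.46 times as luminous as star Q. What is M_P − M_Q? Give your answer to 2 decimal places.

M_P − M_Q ≈ -1.62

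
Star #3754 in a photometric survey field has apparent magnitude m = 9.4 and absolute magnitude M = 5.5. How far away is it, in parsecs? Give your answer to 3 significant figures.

d ≈ 60.3 pc

Distance modulus: m − M = 9.4 − (5.5) = 3.900
m − M = 5 log₁₀ d − 5
log₁₀ d = (m − M)/5 + 1 = 1.7800
d = 10^1.7800 = 60.26 pc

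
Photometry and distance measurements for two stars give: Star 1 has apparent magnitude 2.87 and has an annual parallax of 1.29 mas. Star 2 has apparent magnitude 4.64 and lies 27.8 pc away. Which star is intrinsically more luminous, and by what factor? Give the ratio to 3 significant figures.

Star 1 is more luminous, by a factor of 3970.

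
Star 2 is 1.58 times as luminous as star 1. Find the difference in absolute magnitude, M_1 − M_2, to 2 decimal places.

Pogson: ΔM = −2.5 log₁₀(ratio) = −2.5 log₁₀(1.58) = −2.5 × 0.1987 = -0.497
Star 2 is brighter so has the smaller magnitude: M_1 − M_2 is positive.

M_1 − M_2 ≈ 0.50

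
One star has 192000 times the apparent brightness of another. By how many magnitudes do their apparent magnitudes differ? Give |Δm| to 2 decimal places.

Pogson: Δm = −2.5 log₁₀(ratio) = −2.5 log₁₀(192000) = −2.5 × 5.2833 = -13.208

|Δm| ≈ 13.21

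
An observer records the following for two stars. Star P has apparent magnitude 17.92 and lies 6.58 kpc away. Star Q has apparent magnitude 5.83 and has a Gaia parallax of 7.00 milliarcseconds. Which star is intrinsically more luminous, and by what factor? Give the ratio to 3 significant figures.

Star P: d = 6.58 kpc = 6580 pc
Star P: M = m − 5 log₁₀ d + 5 = 17.92 − 5·3.8182 + 5 = 3.829
Star Q: p = 7.00 mas = 7.00×10^-3″ → d = 1/p = 142.9 pc
Star Q: M = m − 5 log₁₀ d + 5 = 5.83 − 5·2.1549 + 5 = 0.055
ΔM = M_P − M_Q = 3.829 − (0.055) = 3.773; smaller M is more luminous → Star Q.
L ratio = 10^(0.4 |ΔM|) = 10^1.509 = 32.31

Star Q is more luminous, by a factor of 32.3.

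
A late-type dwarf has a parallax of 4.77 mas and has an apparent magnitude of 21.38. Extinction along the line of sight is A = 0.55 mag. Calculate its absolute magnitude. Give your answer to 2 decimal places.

p = 4.77 mas = 4.77×10^-3″ → d = 1/p = 209.6 pc
5 log₁₀(d/10 pc) = 5 log₁₀(209.6) − 5 = 6.607
M = m − 5 log₁₀(d/10) − A = 21.38 − 6.607 − 0.55 = 14.223

M ≈ 14.22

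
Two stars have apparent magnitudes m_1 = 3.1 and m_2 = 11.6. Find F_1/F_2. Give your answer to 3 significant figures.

F_1/F_2 ≈ 2510

Magnitude difference = -8.5
Flux ratio = 10^(−0.4 Δm) = 10^(−0.4 × -8.5) = 10^3.400 = 2512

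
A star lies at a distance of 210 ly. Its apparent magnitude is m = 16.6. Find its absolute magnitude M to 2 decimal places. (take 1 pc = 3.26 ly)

d = 210 ly / 3.26 = 64.42 pc
5 log₁₀(d/10 pc) = 5 log₁₀(64.42) − 5 = 4.045
M = m − 5 log₁₀(d/10) = 16.6 − 4.045 = 12.555

M ≈ 12.55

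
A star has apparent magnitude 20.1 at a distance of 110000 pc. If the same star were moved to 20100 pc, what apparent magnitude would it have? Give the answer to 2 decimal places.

Flux ∝ 1/d², so Δm = 5 log₁₀(d₂/d₁) = 5 log₁₀(20100/110000) = -3.691
m₂ = m₁ + Δm = 20.1 + (-3.691) = 16.409

m ≈ 16.41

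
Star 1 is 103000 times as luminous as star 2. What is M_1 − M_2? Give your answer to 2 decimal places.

M_1 − M_2 ≈ -12.53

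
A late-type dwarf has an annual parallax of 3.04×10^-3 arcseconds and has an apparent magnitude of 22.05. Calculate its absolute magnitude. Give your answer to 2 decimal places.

d = 1/p = 1/3.04×10^-3″ = 328.9 pc
5 log₁₀(d/10 pc) = 5 log₁₀(328.9) − 5 = 7.586
M = m − 5 log₁₀(d/10) = 22.05 − 7.586 = 14.464

M ≈ 14.46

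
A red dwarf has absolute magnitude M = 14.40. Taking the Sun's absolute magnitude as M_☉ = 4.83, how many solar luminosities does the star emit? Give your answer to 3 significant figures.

L/L_☉ ≈ 1.49×10^-4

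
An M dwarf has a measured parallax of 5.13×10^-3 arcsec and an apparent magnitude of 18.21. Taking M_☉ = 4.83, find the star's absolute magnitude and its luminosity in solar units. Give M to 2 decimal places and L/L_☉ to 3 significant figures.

d = 1/p = 1/5.13×10^-3″ = 194.9 pc
M = m − 5 log₁₀ d + 5 = 18.21 − 5·2.2899 + 5 = 11.761
M − M_☉ = 11.761 − 4.83 = 6.931
L/L_☉ = 10^(−0.4 × 6.931) = 1.690×10^-3

M ≈ 11.76; L/L_☉ ≈ 1.69×10^-3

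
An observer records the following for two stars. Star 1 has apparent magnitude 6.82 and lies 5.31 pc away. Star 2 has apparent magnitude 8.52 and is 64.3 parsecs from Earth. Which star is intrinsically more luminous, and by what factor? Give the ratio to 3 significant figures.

Star 1: M = m − 5 log₁₀ d + 5 = 6.82 − 5·0.7251 + 5 = 8.195
Star 2: M = m − 5 log₁₀ d + 5 = 8.52 − 5·1.8082 + 5 = 4.479
ΔM = M_1 − M_2 = 8.195 − (4.479) = 3.716; smaller M is more luminous → Star 2.
L ratio = 10^(0.4 |ΔM|) = 10^1.486 = 30.64

Star 2 is more luminous, by a factor of 30.6.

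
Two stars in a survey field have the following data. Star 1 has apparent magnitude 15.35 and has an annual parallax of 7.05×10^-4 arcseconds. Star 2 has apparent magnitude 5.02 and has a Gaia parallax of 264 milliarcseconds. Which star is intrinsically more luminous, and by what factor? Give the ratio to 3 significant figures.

Star 1: d = 1/p = 1/7.05×10^-4″ = 1418 pc
Star 1: M = m − 5 log₁₀ d + 5 = 15.35 − 5·3.1518 + 5 = 4.591
Star 2: p = 264 mas = 0.264″ → d = 1/p = 3.788 pc
Star 2: M = m − 5 log₁₀ d + 5 = 5.02 − 5·0.5784 + 5 = 7.128
ΔM = M_1 − M_2 = 4.591 − (7.128) = -2.537; smaller M is more luminous → Star 1.
L ratio = 10^(0.4 |ΔM|) = 10^1.015 = 10.35

Star 1 is more luminous, by a factor of 10.3.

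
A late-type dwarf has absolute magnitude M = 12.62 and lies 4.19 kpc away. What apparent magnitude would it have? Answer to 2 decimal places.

m ≈ 25.73

d = 4.19 kpc = 4190 pc
m = M + 5 log₁₀ d − 5 = 12.62 + 5·3.6222 − 5 = 25.731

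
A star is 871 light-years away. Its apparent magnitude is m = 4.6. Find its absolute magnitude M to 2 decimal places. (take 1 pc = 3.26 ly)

d = 871 ly / 3.26 = 267.2 pc
5 log₁₀(d/10 pc) = 5 log₁₀(267.2) − 5 = 7.134
M = m − 5 log₁₀(d/10) = 4.6 − 7.134 = -2.534

M ≈ -2.53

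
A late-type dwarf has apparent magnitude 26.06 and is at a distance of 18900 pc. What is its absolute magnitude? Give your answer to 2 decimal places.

M ≈ 9.68

5 log₁₀(d/10 pc) = 5 log₁₀(18900) − 5 = 16.382
M = m − 5 log₁₀(d/10) = 26.06 − 16.382 = 9.678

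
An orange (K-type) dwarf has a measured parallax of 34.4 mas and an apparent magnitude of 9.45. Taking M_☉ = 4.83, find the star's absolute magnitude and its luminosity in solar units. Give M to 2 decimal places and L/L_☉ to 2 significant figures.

M ≈ 7.13; L/L_☉ ≈ 0.12

d = 1/p = 1000/34.4 mas = 29.07 pc
M = m − 5 log₁₀ d + 5 = 9.45 − 5·1.4634 + 5 = 7.133
M − M_☉ = 7.133 − 4.83 = 2.303
L/L_☉ = 10^(−0.4 × 2.303) = 0.1199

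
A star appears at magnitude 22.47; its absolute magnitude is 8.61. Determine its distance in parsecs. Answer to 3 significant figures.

Distance modulus: m − M = 22.47 − (8.61) = 13.860
m − M = 5 log₁₀ d − 5
log₁₀ d = (m − M)/5 + 1 = 3.7720
d = 10^3.7720 = 5916 pc

d ≈ 5920 pc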